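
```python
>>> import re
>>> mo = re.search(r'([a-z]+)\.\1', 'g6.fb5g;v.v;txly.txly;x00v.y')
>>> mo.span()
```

(8, 11)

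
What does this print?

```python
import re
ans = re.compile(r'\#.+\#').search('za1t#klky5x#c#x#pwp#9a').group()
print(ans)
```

#klky5x#c#x#pwp#

Unlike `match`, `search` isn't anchored — it looks for the pattern anywhere in the string.
The match spans [4:20] → '#klky5x#c#x#pwp#'.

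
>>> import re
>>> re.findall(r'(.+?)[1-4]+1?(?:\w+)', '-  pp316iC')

['-  pp']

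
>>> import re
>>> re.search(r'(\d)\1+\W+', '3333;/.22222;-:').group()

After group 1 captures some text, `\1` only succeeds where that same text appears again.
`re.search` tries every starting position until one works.
The match spans [0:7] → '3333;/.'.
Captured: group 1 = '3'.

'3333;/.'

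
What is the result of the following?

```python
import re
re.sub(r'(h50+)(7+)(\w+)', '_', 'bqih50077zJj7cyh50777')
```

'bqi_'

Pattern: the literal 'h5', then one or more of a literal '0' (captured); then one or more of a literal '7' (captured); then one or more of a word character (captured).
Matches: at [3:21] → 'h50077zJj7cyh50777'.
Each match is replaced by '_'.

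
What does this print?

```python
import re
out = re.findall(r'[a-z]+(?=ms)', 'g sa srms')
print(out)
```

['sr']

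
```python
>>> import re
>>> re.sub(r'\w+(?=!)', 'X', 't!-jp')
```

The lookaround is zero-width — it requires the adjacent text to match without consuming it, so the asserted text isn't part of the match.
Matches: at [0:1] → 't'.
`sub` substitutes 'X' at each match site.

'X!-jp'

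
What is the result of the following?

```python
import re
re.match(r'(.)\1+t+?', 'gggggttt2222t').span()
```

(0, 6)

With `match`, the pattern is implicitly anchored at the beginning.
The match spans [0:6] → 'gggggt'.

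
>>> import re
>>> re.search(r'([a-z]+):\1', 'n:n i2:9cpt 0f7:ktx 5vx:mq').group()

The backreference `\1` re-matches whatever the first group consumed, character for character.
The match spans [0:3] → 'n:n'.

'n:n'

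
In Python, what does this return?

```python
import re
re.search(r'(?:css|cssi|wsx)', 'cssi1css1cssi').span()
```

The regex engine tests alternatives in the order written; an earlier branch that matches wins even if a later one would match more.
`re.search` scans for the first position where the pattern succeeds.
The match spans [0:3] → 'css'.

(0, 3)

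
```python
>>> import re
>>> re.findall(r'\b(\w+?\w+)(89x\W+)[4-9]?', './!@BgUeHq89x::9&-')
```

[('BgUeHq', '89x::')]

Multiple groups make `findall` return tuples — one 2-tuple for the one match.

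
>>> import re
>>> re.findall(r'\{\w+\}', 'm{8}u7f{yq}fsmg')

Matches: at [1:4] → '{8}'; at [7:11] → '{yq}'.
Since nothing is captured, `findall` lists the 2 matched substrings directly.

['{8}', '{yq}']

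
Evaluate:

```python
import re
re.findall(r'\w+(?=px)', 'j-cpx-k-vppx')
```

['c', 'vp']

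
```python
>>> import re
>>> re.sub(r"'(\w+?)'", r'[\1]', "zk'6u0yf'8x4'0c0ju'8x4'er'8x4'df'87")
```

Matches: at [2:9] → "'6u0yf'"; at [12:19] → "'0c0ju'"; at [22:26] → "'er'"; at [29:33] → "'df'".
`\1` in the replacement pulls in group 1's text for each match.

'zk[6u0yf]8x4[0c0ju]8x4[er]8x4[df]87'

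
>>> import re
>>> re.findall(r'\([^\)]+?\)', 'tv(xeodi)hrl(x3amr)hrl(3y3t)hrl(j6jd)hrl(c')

['(xeodi)', '(x3amr)', '(3y3t)', '(j6jd)']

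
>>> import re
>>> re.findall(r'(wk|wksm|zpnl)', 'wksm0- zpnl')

Alternation tries branches left to right and keeps the first one that lets the overall match succeed at that position.
Matches: at [0:2] match 'wk', group 1 = 'wk'; at [7:11] match 'zpnl', group 1 = 'zpnl'.
Because there's exactly one group, `findall` drops the full match and keeps group 1 from each hit.

['wk', 'zpnl']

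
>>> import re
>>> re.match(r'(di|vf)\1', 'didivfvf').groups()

('di',)

The match spans [0:4] → 'didi'.
Captured: group 1 = 'di'.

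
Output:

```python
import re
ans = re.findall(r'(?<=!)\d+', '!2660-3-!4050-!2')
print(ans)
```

['2660', '4050', '2']

Because the assertion is zero-width, the text it checks is not consumed and won't appear in the result.
Since nothing is captured, `findall` lists the 3 matched substrings directly.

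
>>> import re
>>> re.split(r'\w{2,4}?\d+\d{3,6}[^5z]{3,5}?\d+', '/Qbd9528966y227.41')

['/', '.41']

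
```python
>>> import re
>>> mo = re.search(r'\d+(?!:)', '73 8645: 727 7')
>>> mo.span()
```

(0, 2)

The negative lookaround is zero-width — it rules out positions where the adjacent text would match, without consuming anything.
The match spans [0:2] → '73'.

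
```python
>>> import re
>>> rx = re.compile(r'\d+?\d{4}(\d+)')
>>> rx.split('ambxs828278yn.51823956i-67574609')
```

['ambxs', '8', 'yn.', '956', 'i-', '609', '']

This matches one or more of a digit (lazy), then exactly 4 of a digit; then one or more of a digit (captured).
The `?` after the quantifier makes it lazy — it takes as little as possible before letting the rest of the pattern try.
Matches to split on: at [5:11] → '828278'; at [14:22] → '51823956'; at [24:32] → '67574609'.
`re.split` interleaves the captured-group text with the surrounding fragments.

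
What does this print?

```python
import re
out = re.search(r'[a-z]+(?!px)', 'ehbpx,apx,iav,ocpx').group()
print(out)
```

ehbpx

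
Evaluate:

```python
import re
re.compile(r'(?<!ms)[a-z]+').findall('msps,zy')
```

['msps', 'zy']

The negative lookahead/lookbehind blocks any match where the forbidden context is present.
Matches: at [0:4] → 'msps'; at [5:7] → 'zy'.
No capturing groups, so `findall` returns the 2 full match strings.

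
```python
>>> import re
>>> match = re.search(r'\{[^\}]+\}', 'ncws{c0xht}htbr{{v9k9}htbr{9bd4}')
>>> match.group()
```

'{c0xht}'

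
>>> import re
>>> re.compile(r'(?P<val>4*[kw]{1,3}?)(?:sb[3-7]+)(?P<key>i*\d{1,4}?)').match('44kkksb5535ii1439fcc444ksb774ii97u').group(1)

'44kkk'

Pattern: zero or more of the literal '4', then 1 to 3 of one of [kw] (lazy) (captured as 'val'); then the literal 'sb', then one or more of a character in [3-7] (non-capturing group); then zero or more of the literal 'i', then 1 to 4 of a digit (lazy) (captured as 'key').
`re.match` won't scan ahead — the pattern has to work from the very first character.
The match spans [0:14] → '44kkksb5535ii1'.
Captured: group 1 = '44kkk', group 2 = 'ii1'.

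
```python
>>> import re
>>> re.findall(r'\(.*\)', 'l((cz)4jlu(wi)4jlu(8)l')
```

['((cz)4jlu(wi)4jlu(8)']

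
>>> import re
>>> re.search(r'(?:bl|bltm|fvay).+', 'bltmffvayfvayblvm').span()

(0, 17)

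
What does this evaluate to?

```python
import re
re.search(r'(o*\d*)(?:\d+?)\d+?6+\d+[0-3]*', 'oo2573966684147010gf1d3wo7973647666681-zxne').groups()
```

The match spans [0:18] → 'oo2573966684147010'.
Captured: group 1 = 'oo25739'.

('oo25739',)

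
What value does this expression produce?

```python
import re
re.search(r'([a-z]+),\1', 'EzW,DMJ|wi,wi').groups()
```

('wi',)

The match spans [8:13] → 'wi,wi'.
Captured: group 1 = 'wi'.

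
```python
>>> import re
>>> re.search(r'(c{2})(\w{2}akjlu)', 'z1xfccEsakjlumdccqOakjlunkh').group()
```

'ccEsakjlu'

Pattern: exactly 2 of a literal 'c' (captured); then exactly 2 of a word character, then the literal 'akj', then the literal 'lu' (captured).
The match spans [4:13] → 'ccEsakjlu'.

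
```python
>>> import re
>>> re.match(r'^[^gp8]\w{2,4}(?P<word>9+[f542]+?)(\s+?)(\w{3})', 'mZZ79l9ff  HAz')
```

`re.match` only tries the pattern at the start of the string.
Here the string doesn't start with a match, so the call returns None.

None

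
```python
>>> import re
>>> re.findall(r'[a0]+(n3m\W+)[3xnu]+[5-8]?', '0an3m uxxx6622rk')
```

['n3m ']

This matches one or more of one of [a0]; then the literal 'n3m', then one or more of a non-word character (captured); then one or more of one of [3xnu]; then optionally a character in [5-8].
Matches: at [0:11] match '0an3m uxxx6', group 1 = 'n3m '.
`findall` collects group 1 from the one match (1 total).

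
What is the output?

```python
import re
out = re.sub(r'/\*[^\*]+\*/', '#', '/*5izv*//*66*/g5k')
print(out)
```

Matches: at [0:8] → '/*5izv*/'; at [8:14] → '/*66*/'.
Every occurrence is swapped for '#'.

##g5k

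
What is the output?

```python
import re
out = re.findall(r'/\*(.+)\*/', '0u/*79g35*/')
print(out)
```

Scanning left to right: at [2:11] match '/*79g35*/', group 1 = '79g35'.
With a single group, `findall` returns only what that group captured — 1 item.

['79g35']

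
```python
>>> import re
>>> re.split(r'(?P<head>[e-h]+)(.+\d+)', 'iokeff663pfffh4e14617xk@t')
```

['iok', 'eff', '663pfffh4e14617', 'xk@t']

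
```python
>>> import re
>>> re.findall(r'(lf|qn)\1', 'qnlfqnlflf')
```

A backreference is literal: `\1` must see the identical characters the first group matched.
Because there's exactly one group, `findall` drops the full match and keeps group 1 from the one hit.

['lf']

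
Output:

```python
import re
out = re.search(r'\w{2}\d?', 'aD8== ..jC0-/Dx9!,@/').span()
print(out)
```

(0, 3)

Pattern: exactly 2 of a word character; then optionally a digit.
`re.search` tries every starting position until one works.
The match spans [0:3] → 'aD8'.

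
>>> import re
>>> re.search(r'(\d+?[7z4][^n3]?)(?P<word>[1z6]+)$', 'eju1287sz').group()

The match spans [3:9] → '1287sz'.

'1287sz'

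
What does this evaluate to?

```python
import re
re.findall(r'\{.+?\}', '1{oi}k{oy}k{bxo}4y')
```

['{oi}', '{oy}', '{bxo}']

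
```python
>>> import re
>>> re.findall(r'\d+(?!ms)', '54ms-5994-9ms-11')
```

['5', '5994', '11']

A negative assertion filters positions out without eating any characters.
Scanning left to right: at [0:1] → '5'; at [5:9] → '5994'; at [14:16] → '11'.
With no groups in the pattern, `findall` gives back each whole match — 3 here.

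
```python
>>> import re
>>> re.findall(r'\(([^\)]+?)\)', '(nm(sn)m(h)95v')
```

`findall` collects group 1 from each match (2 total).

['nm(sn', 'h']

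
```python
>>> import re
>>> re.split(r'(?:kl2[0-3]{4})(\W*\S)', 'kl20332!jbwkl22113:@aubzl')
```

['', '!j', 'bw', ':@a', 'ubzl']

The pattern matches the literal 'kl2', then exactly 4 of a character in [0-3] (non-capturing group); then zero or more of a non-word character, then a non-whitespace character (captured).
Matches to split on: at [0:9] → 'kl20332!j'; at [11:21] → 'kl22113:@a'.
Because the pattern has a capturing group, `split` also inserts each captured text between the pieces.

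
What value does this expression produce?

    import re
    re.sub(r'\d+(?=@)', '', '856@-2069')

The positive lookaround only admits positions where the adjacent text matches; those characters stay outside the span.
Matches: at [0:3] → '856'.
Each match is replaced by ''.

'@-2069'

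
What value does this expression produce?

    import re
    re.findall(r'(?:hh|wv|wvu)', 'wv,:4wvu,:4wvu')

The regex engine tests alternatives in the order written; an earlier branch that matches wins even if a later one would match more.
Walking the string: at [0:2] → 'wv'; at [5:7] → 'wv'; at [11:13] → 'wv'.
No capturing groups, so `findall` returns the 3 full match strings.

['wv', 'wv', 'wv']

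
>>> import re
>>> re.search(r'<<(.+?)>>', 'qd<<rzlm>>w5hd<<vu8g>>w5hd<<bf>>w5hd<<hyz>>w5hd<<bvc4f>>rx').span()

(2, 10)

The `?` after the quantifier makes it lazy — it takes as little as possible before letting the rest of the pattern try.
The match spans [2:10] → '<<rzlm>>'.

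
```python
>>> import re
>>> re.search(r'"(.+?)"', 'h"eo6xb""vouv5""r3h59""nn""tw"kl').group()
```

'"eo6xb"'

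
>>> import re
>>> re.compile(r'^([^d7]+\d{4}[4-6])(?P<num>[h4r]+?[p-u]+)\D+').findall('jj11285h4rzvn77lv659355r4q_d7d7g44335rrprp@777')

[('jj11285', 'h4r')]

The pattern matches anchored at the start of the string; then one or more of any character except [d7], then exactly 4 of a digit, then a character in [4-6] (captured); then one or more of one of [h4r] (lazy), then one or more of a character in [p-u] (captured as 'num'); then one or more of a non-digit.
`findall` packs the 2 group values into a tuple for every match.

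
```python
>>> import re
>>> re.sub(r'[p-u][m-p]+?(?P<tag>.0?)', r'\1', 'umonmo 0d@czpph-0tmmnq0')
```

This matches a character in [p-u], then one or more of a character in [m-p] (lazy); then any character, then optionally a literal '0' (captured as 'tag').
A `+?`/`*?`/`{m,n}?` starts at its minimum and grows only as far as needed for what follows to match.
Matches: at [0:3] → 'umo'; at [12:15] → 'pph'; at [17:20] → 'tmm'.
`\1` in the replacement pulls in group 1's text for each match.

'onmo 0d@czh-0mnq0'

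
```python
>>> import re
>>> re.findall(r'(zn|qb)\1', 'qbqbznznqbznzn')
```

['qb', 'zn', 'zn']

The backreference `\1` re-matches whatever the first group consumed, character for character.
Walking the string: at [0:4] match 'qbqb', group 1 = 'qb'; at [4:8] match 'znzn', group 1 = 'zn'; at [10:14] match 'znzn', group 1 = 'zn'.
`findall` collects group 1 from each match (3 total).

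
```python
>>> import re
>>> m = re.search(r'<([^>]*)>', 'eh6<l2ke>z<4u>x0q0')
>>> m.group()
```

'<l2ke>'

The match spans [3:9] → '<l2ke>'.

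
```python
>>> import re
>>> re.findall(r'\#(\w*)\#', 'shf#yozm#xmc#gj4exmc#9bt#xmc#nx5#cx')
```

['yozm', 'gj4exmc', 'xmc']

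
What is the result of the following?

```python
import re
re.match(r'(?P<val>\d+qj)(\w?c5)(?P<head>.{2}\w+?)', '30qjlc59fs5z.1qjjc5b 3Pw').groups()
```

Pattern: one or more of a digit, then the literal 'qj' (captured as 'val'); then optionally a word character, then the literal 'c5' (captured); then exactly 2 of any character, then one or more of a word character (lazy) (captured as 'head').
With `match`, the pattern is implicitly anchored at the beginning.
The match spans [0:10] → '30qjlc59fs'.
Captured: group 1 = '30qj', group 2 = 'lc5', group 3 = '9fs'.

('30qj', 'lc5', '9fs')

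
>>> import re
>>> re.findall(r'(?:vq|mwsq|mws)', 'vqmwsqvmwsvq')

['vq', 'mwsq', 'mws', 'vq']

Branches in `(...|...)` are attempted left-to-right; the first branch that allows the whole pattern to succeed is taken.
Walking the string: at [0:2] → 'vq'; at [2:6] → 'mwsq'; at [7:10] → 'mws'; at [10:12] → 'vq'.
No capturing groups, so `findall` returns the 4 full match strings.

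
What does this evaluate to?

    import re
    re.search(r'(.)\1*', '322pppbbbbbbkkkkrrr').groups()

('3',)

`\1` has to match the exact text group 1 already captured.
`search` walks the string left to right and returns the first match it finds.
The match spans [0:1] → '3'.
Captured: group 1 = '3'.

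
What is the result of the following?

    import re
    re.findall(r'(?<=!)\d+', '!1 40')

['1']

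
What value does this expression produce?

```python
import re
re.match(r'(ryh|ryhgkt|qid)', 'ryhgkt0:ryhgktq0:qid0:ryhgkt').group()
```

Alternation isn't longest-match — the leftmost alternative that fits at this position is chosen.
With `match`, the pattern is implicitly anchored at the beginning.
The match spans [0:3] → 'ryh'.
Captured: group 1 = 'ryh'.

'ryh'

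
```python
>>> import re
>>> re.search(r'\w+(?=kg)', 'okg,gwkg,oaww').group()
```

Lookahead/lookbehind check context without consuming it, so the matched span excludes the asserted characters.
`search` walks the string left to right and returns the first match it finds.
The match spans [0:1] → 'o'.

'o'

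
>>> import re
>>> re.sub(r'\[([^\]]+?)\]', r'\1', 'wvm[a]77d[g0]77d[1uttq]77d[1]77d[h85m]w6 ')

Each match is replaced using the text its own group 1 captured.

'wvma77dg077d1uttq77d177dh85mw6 '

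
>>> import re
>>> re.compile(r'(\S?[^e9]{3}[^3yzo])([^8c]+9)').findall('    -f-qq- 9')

Pattern: optionally a non-whitespace character, then exactly 3 of any character except [e9], then any character except [3yzo] (captured); then one or more of any character except [8c], then the literal '9' (captured).
Matches: at [0:12] match '    -f-qq- 9', groups = ('    ', '-f-qq- 9').
`findall` packs the 2 group values into a tuple for every match.

[('    ', '-f-qq- 9')]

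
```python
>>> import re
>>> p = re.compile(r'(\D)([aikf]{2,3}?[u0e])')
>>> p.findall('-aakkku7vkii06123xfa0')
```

The pattern matches a non-digit (captured); then 2 to 3 of one of [aikf] (lazy), then one of [u0e] (captured).
Walking the string: at [2:7] match 'akkku', groups = ('a', 'kkku'); at [8:13] match 'vkii0', groups = ('v', 'kii0'); at [17:21] match 'xfa0', groups = ('x', 'fa0').
`findall` packs the 2 group values into a tuple for every match.

[('a', 'kkku'), ('v', 'kii0'), ('x', 'fa0')]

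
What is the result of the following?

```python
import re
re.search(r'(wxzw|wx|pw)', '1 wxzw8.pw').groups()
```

('wxzw',)

`|` is ordered: at each position the engine commits to the first alternative that works.
Unlike `match`, `search` isn't anchored — it looks for the pattern anywhere in the string.
The match spans [2:6] → 'wxzw'.
Captured: group 1 = 'wxzw'.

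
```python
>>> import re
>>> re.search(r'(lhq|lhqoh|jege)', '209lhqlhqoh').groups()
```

('lhq',)

`re.search` scans for the first position where the pattern succeeds.
The match spans [3:6] → 'lhq'.
Captured: group 1 = 'lhq'.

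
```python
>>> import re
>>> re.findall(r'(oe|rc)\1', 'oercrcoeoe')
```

['rc', 'oe']

After group 1 captures some text, `\1` only succeeds where that same text appears again.
Walking the string: at [2:6] match 'rcrc', group 1 = 'rc'; at [6:10] match 'oeoe', group 1 = 'oe'.
`findall` collects group 1 from each match (2 total).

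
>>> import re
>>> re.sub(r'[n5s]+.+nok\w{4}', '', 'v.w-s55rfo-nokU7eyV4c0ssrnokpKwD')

'v.w-'

The pattern matches one or more of one of [n5s]; then one or more of any character, then the literal 'nok'; then exactly 4 of a word character.
Matches: at [4:32] → 's55rfo-nokU7eyV4c0ssrnokpKwD'.
Each match is replaced by ''.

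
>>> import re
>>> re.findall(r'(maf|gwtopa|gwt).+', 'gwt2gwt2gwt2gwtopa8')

['gwt']

Matches: at [0:19] match 'gwt2gwt2gwt2gwtopa8', group 1 = 'gwt'.
With a single group, `findall` returns only what that group captured — 1 item.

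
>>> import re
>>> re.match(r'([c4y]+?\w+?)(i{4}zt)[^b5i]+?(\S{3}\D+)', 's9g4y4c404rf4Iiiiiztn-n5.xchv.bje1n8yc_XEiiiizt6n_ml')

None

This matches one or more of one of [c4y] (lazy), then one or more of a word character (lazy) (captured); then exactly 4 of a literal 'i', then the literal 'zt' (captured); then one or more of any character except [b5i] (lazy); then exactly 3 of a non-whitespace character, then one or more of a non-digit (captured).
`re.match` only tries the pattern at the start of the string.
Here the string doesn't start with a match, so the call returns None.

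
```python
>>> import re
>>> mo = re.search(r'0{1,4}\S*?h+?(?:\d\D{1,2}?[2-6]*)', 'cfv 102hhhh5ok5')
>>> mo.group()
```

'02hhhh5o'

This matches 1 to 4 of a literal '0', then zero or more of a non-whitespace character (lazy), then one or more of a literal 'h' (lazy); then a digit, then 1 to 2 of a non-digit (lazy), then zero or more of a character in [2-6] (non-capturing group).
The `?` after the quantifier makes it lazy — it takes as little as possible before letting the rest of the pattern try.
`search` walks the string left to right and returns the first match it finds.
The match spans [5:13] → '02hhhh5o'.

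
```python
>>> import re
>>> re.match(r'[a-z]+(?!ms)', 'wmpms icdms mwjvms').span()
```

(0, 5)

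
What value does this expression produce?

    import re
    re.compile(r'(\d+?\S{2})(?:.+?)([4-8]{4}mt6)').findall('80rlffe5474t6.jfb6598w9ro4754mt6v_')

[('80r', '4754mt6')]

This matches one or more of a digit (lazy), then exactly 2 of a non-whitespace character (captured); then one or more of any character (lazy) (non-capturing group); then exactly 4 of a character in [4-8], then the literal 'mt6' (captured).
Scanning left to right: at [0:32] match '80rlffe5474t6.jfb6598w9ro4754mt6', groups = ('80r', '4754mt6').
With 2 capturing groups, `findall` returns a 2-tuple per match.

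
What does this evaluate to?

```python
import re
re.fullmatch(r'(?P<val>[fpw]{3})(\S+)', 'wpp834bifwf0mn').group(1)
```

'wpp'

The match spans [0:14] → 'wpp834bifwf0mn'.
Captured: group 1 = 'wpp', group 2 = '834bifwf0mn'.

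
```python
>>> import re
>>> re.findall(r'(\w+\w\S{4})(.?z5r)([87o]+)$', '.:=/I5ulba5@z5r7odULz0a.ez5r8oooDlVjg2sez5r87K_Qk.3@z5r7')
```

Pattern: one or more of a word character, then a word character, then exactly 4 of a non-whitespace character (captured); then optionally any character, then the literal 'z5r' (captured); then one or more of one of [87o] (captured); then anchored at the end.
Walking the string: at [24:56] match 'ez5r8oooDlVjg2sez5r87K_Qk.3@z5r7', groups = ('ez5r8oooDlVjg2sez5r87K_Qk.3@', 'z5r', '7').
3 groups means the one result is a tuple of 3 captured strings — 1 here.

[('ez5r8oooDlVjg2sez5r87K_Qk.3@', 'z5r', '7')]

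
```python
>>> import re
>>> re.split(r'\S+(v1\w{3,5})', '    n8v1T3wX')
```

Because the pattern has a capturing group, `split` also inserts each captured text between the pieces.

['    ', 'v1T3wX', '']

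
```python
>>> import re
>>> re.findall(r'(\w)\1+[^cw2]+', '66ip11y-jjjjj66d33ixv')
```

`\1` is not a pattern — it's the concrete string captured by group 1, re-applied verbatim.
Because there's exactly one group, `findall` drops the full match and keeps group 1 from the one hit.

['6']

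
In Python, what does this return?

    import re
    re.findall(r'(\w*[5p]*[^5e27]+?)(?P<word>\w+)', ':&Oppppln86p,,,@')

[(':&', 'Oppppln86p')]

A `+?`/`*?`/`{m,n}?` starts at its minimum and grows only as far as needed for what follows to match.
2 groups means the one result is a tuple of 2 captured strings — 1 here.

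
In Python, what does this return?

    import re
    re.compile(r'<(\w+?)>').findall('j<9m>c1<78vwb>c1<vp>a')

['9m', '78vwb', 'vp']

Walking the string: at [1:5] match '<9m>', group 1 = '9m'; at [7:14] match '<78vwb>', group 1 = '78vwb'; at [16:20] match '<vp>', group 1 = 'vp'.
Because there's exactly one group, `findall` drops the full match and keeps group 1 from each hit.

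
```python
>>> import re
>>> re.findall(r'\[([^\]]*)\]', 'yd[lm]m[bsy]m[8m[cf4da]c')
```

Scanning left to right: at [2:6] match '[lm]', group 1 = 'lm'; at [7:12] match '[bsy]', group 1 = 'bsy'; at [13:23] match '[8m[cf4da]', group 1 = '8m[cf4da'.
With a single group, `findall` returns only what that group captured — 3 items.

['lm', 'bsy', '8m[cf4da']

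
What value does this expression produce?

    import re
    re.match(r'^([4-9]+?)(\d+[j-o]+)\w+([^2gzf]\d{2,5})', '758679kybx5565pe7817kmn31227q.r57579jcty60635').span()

Pattern: anchored at the start of the string; then one or more of a character in [4-9] (lazy) (captured); then one or more of a digit, then one or more of a character in [j-o] (captured); then one or more of a word character; then any character except [2gzf], then 2 to 5 of a digit (captured).
`match` is anchored at position 0; if the pattern doesn't fit there, it returns None.
The match spans [0:28] → '758679kybx5565pe7817kmn31227'.
Captured: group 1 = '7', group 2 = '58679k', group 3 = '1227'.

(0, 28)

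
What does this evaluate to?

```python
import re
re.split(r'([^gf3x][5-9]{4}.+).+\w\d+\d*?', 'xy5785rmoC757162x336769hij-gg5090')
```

['x', 'y5785rmoC757162x336769hij-gg5', '']

This matches any character except [gf3x], then exactly 4 of a character in [5-9], then one or more of any character (captured); then one or more of any character; then a word character, then one or more of a digit, then zero or more of a digit (lazy).
The group in the pattern means `split` returns the separators' captures alongside the pieces.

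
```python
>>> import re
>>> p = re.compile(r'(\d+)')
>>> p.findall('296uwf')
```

['296']

Pattern: one or more of a digit (captured).
Walking the string: at [0:3] match '296', group 1 = '296'.
One capturing group, so `findall` returns just the captured substring from the one match — 1 in all.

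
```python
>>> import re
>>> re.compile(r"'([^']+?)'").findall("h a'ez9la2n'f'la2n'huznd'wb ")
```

['ez9la2n', 'la2n']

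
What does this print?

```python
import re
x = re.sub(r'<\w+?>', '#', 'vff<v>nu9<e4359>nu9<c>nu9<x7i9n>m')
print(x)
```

`sub` substitutes '#' at each match site.

vff#nu9#nu9#nu9#m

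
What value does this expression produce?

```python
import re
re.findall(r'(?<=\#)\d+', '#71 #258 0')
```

['71', '258']

Lookahead/lookbehind check context without consuming it, so the matched span excludes the asserted characters.
Scanning left to right: at [1:3] → '71'; at [5:8] → '258'.
Since nothing is captured, `findall` lists the 2 matched substrings directly.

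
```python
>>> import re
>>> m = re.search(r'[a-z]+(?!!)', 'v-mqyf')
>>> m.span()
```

(0, 1)

Because the assertion is negative and zero-width, positions next to the forbidden text are skipped.
The match spans [0:1] → 'v'.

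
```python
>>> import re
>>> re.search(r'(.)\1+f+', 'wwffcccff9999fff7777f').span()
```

(0, 4)

`\1` has to match the exact text group 1 already captured.
The match spans [0:4] → 'wwff'.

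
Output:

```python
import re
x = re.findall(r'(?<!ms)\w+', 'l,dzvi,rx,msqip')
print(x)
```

['l', 'dzvi', 'rx', 'msqip']

The negative lookahead/lookbehind blocks any match where the forbidden context is present.
`findall` yields the raw match text (4 of them) because the pattern has no groups.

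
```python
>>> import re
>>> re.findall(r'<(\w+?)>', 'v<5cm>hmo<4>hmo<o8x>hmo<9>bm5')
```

Because there's exactly one group, `findall` drops the full match and keeps group 1 from each hit.

['5cm', '4', 'o8x', '9']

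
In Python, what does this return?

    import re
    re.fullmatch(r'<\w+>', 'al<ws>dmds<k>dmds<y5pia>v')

None

`re.fullmatch` is like wrapping the pattern in `^…$` (in single-line mode).
Here there's no way to consume every character, so the call returns None.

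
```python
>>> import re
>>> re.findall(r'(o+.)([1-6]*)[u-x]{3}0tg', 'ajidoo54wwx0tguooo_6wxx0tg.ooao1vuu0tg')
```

This matches one or more of a literal 'o', then any character (captured); then zero or more of a character in [1-6] (captured); then exactly 3 of a character in [u-x], then the literal '0tg'.
Walking the string: at [4:14] match 'oo54wwx0tg', groups = ('oo5', '4'); at [15:26] match 'ooo_6wxx0tg', groups = ('ooo_', '6'); at [30:38] match 'o1vuu0tg', groups = ('o1', '').
With 2 capturing groups, `findall` returns a 2-tuple per match.

[('oo5', '4'), ('ooo_', '6'), ('o1', '')]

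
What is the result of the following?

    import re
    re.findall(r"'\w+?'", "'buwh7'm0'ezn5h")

["'buwh7'"]

`findall` yields the raw match text (1 of them) because the pattern has no groups.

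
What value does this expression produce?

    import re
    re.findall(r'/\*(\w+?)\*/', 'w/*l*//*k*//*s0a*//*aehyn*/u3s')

Scanning left to right: at [1:6] match '/*l*/', group 1 = 'l'; at [6:11] match '/*k*/', group 1 = 'k'; at [11:18] match '/*s0a*/', group 1 = 's0a'; at [18:27] match '/*aehyn*/', group 1 = 'aehyn'.
With a single group, `findall` returns only what that group captured — 4 items.

['l', 'k', 's0a', 'aehyn']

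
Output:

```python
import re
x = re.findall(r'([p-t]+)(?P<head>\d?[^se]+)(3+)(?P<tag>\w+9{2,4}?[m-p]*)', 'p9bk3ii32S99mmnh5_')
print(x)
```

With 4 capturing groups, `findall` returns a 4-tuple per match.

[('p', '9bk3ii', '3', '2S99mmn')]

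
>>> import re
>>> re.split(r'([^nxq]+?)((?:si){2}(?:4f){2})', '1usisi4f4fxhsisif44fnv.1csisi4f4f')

Pattern: one or more of any character except [nxq] (lazy) (captured); then the literal 'si' repeated 2 times, then the literal '4f' repeated 2 times (captured).
Matches to split on: at [0:10] → '1usisi4f4f'; at [21:33] → 'v.1csisi4f4f'.
With a capturing group present, the delimiter's captured portion is kept in the result list.

['', '1u', 'sisi4f4f', 'xhsisif44fn', 'v.1c', 'sisi4f4f', '']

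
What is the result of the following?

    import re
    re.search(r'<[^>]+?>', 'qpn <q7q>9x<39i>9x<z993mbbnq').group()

`search` walks the string left to right and returns the first match it finds.
The match spans [4:9] → '<q7q>'.

'<q7q>'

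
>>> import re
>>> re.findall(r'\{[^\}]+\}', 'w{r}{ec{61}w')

With no groups in the pattern, `findall` gives back each whole match — 2 here.

['{r}', '{ec{61}']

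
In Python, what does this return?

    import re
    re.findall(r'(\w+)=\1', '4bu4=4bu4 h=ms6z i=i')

['4bu4', 'i']

The backreference `\1` re-matches whatever the first group consumed, character for character.
Because there's exactly one group, `findall` drops the full match and keeps group 1 from each hit.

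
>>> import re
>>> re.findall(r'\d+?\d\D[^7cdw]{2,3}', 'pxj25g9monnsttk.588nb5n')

['25g9mo', '588nb5n']

The pattern matches one or more of a digit (lazy); then a digit, then a non-digit, then 2 to 3 of any character except [7cdw].
Walking the string: at [3:9] → '25g9mo'; at [16:23] → '588nb5n'.
`findall` yields the raw match text (2 of them) because the pattern has no groups.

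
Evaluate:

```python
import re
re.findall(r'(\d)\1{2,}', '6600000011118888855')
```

['0', '1', '8']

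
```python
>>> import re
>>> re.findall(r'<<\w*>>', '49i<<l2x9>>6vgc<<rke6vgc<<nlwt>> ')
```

['<<l2x9>>', '<<nlwt>>']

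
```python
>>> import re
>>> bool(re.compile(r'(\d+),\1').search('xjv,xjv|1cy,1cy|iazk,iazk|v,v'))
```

False

`\1` is not a pattern — it's the concrete string captured by group 1, re-applied verbatim.
Here the pattern never matches, so the call returns None, and `bool(None)` is False.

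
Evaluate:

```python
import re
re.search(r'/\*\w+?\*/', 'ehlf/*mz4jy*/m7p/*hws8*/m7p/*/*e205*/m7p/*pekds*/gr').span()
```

(4, 13)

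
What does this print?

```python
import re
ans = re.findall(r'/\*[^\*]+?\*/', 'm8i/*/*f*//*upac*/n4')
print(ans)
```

No capturing groups, so `findall` returns the 2 full match strings.

['/*f*/', '/*upac*/']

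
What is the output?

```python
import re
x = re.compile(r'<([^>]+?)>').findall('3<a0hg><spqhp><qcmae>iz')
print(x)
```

['a0hg', 'spqhp', 'qcmae']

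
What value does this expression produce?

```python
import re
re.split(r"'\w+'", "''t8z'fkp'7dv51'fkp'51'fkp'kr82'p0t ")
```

["'", 'fkp', 'fkp', 'fkp', 'p0t ']

Matches to split on: at [1:6] → "'t8z'"; at [9:16] → "'7dv51'"; at [19:23] → "'51'"; at [26:32] → "'kr82'".
The string is cut at each match, leaving 5 pieces.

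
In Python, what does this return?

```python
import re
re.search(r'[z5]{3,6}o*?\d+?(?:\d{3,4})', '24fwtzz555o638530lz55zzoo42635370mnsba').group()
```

The pattern matches 3 to 6 of one of [z5], then zero or more of the literal 'o' (lazy); then one or more of a digit (lazy); then 3 to 4 of a digit (non-capturing group).
A non-greedy quantifier consumes as few characters as it can — just enough that the remainder of the pattern still matches from where it stops; whatever follows it matches normally.
`re.search` tries every starting position until one works.
The match spans [5:16] → 'zz555o63853'.

'zz555o63853'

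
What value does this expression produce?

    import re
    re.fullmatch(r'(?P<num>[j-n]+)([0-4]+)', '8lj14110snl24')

Pattern: one or more of a character in [j-n] (captured as 'num'); then one or more of a character in [0-4] (captured).
`fullmatch` succeeds only if the pattern covers the string from start to end.
Here the string isn't matched end-to-end, so the call returns None.

None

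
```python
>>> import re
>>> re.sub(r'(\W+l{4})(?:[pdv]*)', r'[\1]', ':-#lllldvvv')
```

'[:-#llll]'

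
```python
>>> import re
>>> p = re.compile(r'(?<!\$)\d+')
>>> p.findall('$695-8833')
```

The negative lookaround is zero-width — it rules out positions where the adjacent text would match, without consuming anything.
Matches: at [2:4] → '95'; at [5:9] → '8833'.
No capturing groups, so `findall` returns the 2 full match strings.

['95', '8833']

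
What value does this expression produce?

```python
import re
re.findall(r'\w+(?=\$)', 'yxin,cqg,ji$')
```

The positive lookaround only admits positions where the adjacent text matches; those characters stay outside the span.
Since nothing is captured, `findall` lists the 1 matched substring directly.

['ji']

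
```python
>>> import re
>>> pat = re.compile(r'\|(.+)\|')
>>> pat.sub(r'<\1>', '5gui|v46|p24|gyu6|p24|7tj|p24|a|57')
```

Each match is replaced using the text its own group 1 captured.

'5gui<v46|p24|gyu6|p24|7tj|p24|a>57'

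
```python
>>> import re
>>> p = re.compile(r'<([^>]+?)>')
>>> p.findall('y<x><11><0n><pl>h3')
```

One capturing group, so `findall` returns just the captured substring from each match — 4 in all.

['x', '11', '0n', 'pl']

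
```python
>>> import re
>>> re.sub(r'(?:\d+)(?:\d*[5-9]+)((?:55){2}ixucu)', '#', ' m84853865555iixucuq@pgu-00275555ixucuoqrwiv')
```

' m84853865555iixucuq@pgu-#oqrwiv'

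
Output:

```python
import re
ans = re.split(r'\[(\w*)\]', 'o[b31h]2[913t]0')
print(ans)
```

['o', 'b31h', '2', '913t', '0']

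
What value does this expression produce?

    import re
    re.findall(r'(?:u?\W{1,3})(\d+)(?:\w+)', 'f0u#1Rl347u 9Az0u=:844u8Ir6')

This matches optionally the literal 'u', then 1 to 3 of a non-word character (non-capturing group); then one or more of a digit (captured); then one or more of a word character (non-capturing group).
One capturing group, so `findall` returns just the captured substring from each match — 3 in all.

['1', '9', '844']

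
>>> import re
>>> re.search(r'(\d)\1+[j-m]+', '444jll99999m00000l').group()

`\1` has to match the exact text group 1 already captured.
`re.search` tries every starting position until one works.
The match spans [0:6] → '444jll'.
Captured: group 1 = '4'.

'444jll'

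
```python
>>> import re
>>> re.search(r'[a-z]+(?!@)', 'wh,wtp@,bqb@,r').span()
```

Because the assertion is negative and zero-width, positions next to the forbidden text are skipped.
The match spans [0:2] → 'wh'.

(0, 2)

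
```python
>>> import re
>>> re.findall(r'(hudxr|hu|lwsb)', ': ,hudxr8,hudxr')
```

['hudxr', 'hudxr']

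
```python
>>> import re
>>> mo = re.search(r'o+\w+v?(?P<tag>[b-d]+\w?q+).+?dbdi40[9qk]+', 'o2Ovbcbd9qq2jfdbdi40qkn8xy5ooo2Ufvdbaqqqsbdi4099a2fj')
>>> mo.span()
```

The match spans [0:22] → 'o2Ovbcbd9qq2jfdbdi40qk'.

(0, 22)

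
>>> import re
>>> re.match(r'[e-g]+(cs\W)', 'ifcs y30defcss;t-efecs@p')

Pattern: one or more of a character in [e-g]; then the literal 'cs', then a non-word character (captured).
`re.match` won't scan ahead — the pattern has to work from the very first character.
Here the pattern fails at index 0, so the call returns None.

None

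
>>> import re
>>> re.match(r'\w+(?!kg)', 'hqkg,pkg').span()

(0, 4)

`match` is anchored at position 0; if the pattern doesn't fit there, it returns None.
The match spans [0:4] → 'hqkg'.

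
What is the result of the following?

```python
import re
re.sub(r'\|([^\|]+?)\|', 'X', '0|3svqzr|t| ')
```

'0Xt| '

`sub` substitutes 'X' at each match site.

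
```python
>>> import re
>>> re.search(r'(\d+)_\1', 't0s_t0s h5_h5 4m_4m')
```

None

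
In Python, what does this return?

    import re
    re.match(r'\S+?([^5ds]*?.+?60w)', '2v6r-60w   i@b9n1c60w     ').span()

`re.match` won't scan ahead — the pattern has to work from the very first character.
The match spans [0:8] → '2v6r-60w'.

(0, 8)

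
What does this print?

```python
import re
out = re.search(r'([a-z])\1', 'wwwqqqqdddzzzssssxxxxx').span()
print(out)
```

(0, 2)

After group 1 captures some text, `\1` only succeeds where that same text appears again.
`re.search` tries every starting position until one works.
The match spans [0:2] → 'ww'.
Captured: group 1 = 'w'.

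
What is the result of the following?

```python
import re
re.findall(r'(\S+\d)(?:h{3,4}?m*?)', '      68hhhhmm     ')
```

['68']

This matches one or more of a non-whitespace character, then a digit (captured); then 3 to 4 of the literal 'h' (lazy), then zero or more of a literal 'm' (lazy) (non-capturing group).
Scanning left to right: at [6:11] match '68hhh', group 1 = '68'.
With a single group, `findall` returns only what that group captured — 1 item.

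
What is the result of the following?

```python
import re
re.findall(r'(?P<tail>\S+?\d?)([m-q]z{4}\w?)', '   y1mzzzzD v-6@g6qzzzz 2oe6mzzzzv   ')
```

The pattern matches one or more of a non-whitespace character (lazy), then optionally a digit (captured as 'tail'); then a character in [m-q], then exactly 4 of the literal 'z', then optionally a word character (captured).
Matches: at [3:11] match 'y1mzzzzD', groups = ('y1', 'mzzzzD'); at [12:23] match 'v-6@g6qzzzz', groups = ('v-6@g6', 'qzzzz'); at [24:34] match '2oe6mzzzzv', groups = ('2oe6', 'mzzzzv').
2 groups means each result is a tuple of 2 captured strings — 3 here.

[('y1', 'mzzzzD'), ('v-6@g6', 'qzzzz'), ('2oe6', 'mzzzzv')]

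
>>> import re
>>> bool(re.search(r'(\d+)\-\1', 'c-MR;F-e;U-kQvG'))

A backreference is literal: `\1` must see the identical characters the first group matched.
Here nothing in the string fits, so the call returns None, and `bool(None)` is False.

False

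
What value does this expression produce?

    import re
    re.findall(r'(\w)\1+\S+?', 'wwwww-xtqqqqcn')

['w', 'q']

`\1` has to match the exact text group 1 already captured.
Matches: at [0:6] match 'wwwww-', group 1 = 'w'; at [8:13] match 'qqqqc', group 1 = 'q'.
With a single group, `findall` returns only what that group captured — 2 items.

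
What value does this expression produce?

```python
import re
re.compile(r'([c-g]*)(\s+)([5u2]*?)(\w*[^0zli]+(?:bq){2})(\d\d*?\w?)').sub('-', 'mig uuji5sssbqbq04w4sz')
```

The pattern matches zero or more of a character in [c-g] (captured); then one or more of whitespace (captured); then zero or more of one of [5u2] (lazy) (captured); then zero or more of a word character, then one or more of any character except [0zli], then the literal 'bq' repeated 2 times (captured); then a digit, then zero or more of a digit (lazy), then optionally a word character (captured).
Because the quantifier is non-greedy, it stops expanding at the earliest point where the rest of the pattern can succeed.
Matches: at [2:18] → 'g uuji5sssbqbq04'.
`sub` substitutes '-' at each match site.

'mi-w4sz'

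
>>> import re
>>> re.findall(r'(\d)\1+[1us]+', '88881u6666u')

['8', '6']

A backreference is literal: `\1` must see the identical characters the first group matched.
Matches: at [0:6] match '88881u', group 1 = '8'; at [6:11] match '6666u', group 1 = '6'.
Because there's exactly one group, `findall` drops the full match and keeps group 1 from each hit.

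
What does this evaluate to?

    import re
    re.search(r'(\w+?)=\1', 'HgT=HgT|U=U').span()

(0, 7)

A backreference is literal: `\1` must see the identical characters the first group matched.
`search` walks the string left to right and returns the first match it finds.
The match spans [0:7] → 'HgT=HgT'.
Captured: group 1 = 'HgT'.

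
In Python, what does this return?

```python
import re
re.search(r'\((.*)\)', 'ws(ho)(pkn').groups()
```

The match spans [2:6] → '(ho)'.
Captured: group 1 = 'ho'.

('ho',)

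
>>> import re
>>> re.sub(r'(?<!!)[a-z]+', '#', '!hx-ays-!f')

'!h#-#-!f'

A negative assertion filters positions out without eating any characters.
Each match is replaced by '#'.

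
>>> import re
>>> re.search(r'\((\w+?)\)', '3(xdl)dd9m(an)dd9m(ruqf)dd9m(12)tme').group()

The match spans [1:6] → '(xdl)'.

'(xdl)'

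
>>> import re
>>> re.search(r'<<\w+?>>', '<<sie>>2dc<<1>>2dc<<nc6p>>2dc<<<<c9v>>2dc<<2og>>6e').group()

'<<sie>>'

`re.search` scans for the first position where the pattern succeeds.
The match spans [0:7] → '<<sie>>'.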